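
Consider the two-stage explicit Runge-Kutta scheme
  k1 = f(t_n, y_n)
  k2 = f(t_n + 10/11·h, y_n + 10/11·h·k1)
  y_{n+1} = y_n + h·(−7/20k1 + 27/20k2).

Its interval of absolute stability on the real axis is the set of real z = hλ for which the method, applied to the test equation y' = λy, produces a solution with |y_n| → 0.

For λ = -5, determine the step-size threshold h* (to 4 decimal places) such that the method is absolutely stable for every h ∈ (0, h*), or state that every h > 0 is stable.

On y'=λy, z=hλ:
  k1=λy_n ⇒ h·k1=z·y_n;  k2=λ(1+10/11z)y_n ⇒ h·k2=z(1+10/11z)y_n
  y_{n+1}/y_n = 1 − 7/20z + 27/20z(1+10/11z) = 1 + z + 27/22z²
  ⇒ R(z) = 1 + z + 27/22z².

Solve |R(x)|<1 on ℝ⁻.
x=-1.13: |R|=1.4371
R=1: x+27/22x²=0 ⇒ x=−22/27=-0.8148; min R=1−1/(4·27/22)=0.7963>−1
Confirm numerically:
  x=-0.746: |R|=0.93700 <1
  x=-0.654: |R|=0.87092 <1
  x=-0.616: |R|=0.84970 <1
  x=-0.508: |R|=0.80871 <1
  x=-1.374: |R|=1.94294 >1
  x=-1.366: |R|=1.92404 >1
  x=-1.080: |R|=1.35149 >1
So |R|<1 on (-0.8148, 0).

(-0.8148,0); λ=-5 ⇒ h* = (22/27)/5 = 0.1630.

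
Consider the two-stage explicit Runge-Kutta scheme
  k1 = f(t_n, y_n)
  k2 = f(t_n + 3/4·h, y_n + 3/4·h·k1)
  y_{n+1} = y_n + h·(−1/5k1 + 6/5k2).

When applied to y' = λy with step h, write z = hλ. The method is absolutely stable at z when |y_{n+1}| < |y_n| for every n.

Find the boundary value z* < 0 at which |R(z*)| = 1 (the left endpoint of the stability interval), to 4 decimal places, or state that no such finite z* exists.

On y'=λy, z=hλ:
  k1=λy_n ⇒ h·k1=z·y_n;  k2=λ(1+3/4z)y_n ⇒ h·k2=z(1+3/4z)y_n
  y_{n+1}/y_n = 1 − 1/5z + 6/5z(1+3/4z) = 1 + z + 9/10z²
  R(z) = 1 + z + 9/10z².

Boundary: |R(x)|=1, x<0.
x=-0.31: |R|=0.7765
R=1: x+9/10x²=0 ⇒ x=−10/9=-1.1111; min R=1−1/(4·9/10)=0.7222>−1
Confirm numerically:
  x=-1.060: |R|=0.95124 <1
  x=-0.916: |R|=0.83915 <1
  x=-0.556: |R|=0.72222 <1
  x=-0.531: |R|=0.72276 <1
  x=-1.592: |R|=1.68902 >1
  x=-1.526: |R|=1.56981 >1
Interval (-1.1111, 0).

left endpoint -1.1111.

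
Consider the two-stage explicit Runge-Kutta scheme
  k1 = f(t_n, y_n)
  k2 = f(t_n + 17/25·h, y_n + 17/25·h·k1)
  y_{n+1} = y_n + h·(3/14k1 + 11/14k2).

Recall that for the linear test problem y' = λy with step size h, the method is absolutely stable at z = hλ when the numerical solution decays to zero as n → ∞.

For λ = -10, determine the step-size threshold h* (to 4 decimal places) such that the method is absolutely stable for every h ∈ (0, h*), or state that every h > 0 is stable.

Test eqn y'=λy, z=hλ:
  k1=λy_n ⇒ h·k1=z·y_n;  k2=λ(1+17/25z)y_n ⇒ h·k2=z(1+17/25z)y_n
  y_{n+1}/y_n = 1 + 3/14z + 11/14z(1+17/25z) = 1 + z + 187/350z²
  ⇒ R(z) = 1 + z + 187/350z².

Solve |R(x)|<1 on ℝ⁻.
x=-1.21: |R|=0.5722
R=1: x+187/350x²=0 ⇒ x=−350/187=-1.8717; min R=1−1/(4·187/350)=0.5321>−1
Confirm numerically:
  x=-1.801: |R|=0.93201 <1
  x=-1.342: |R|=0.62023 <1
  x=-0.984: |R|=0.53333 <1
  x=-0.915: |R|=0.53232 <1
  x=-2.250: |R|=1.45482 >1
  x=-1.893: |R|=1.02159 >1
Interval (-1.8717, 0).

(-1.8717,0); λ=-10 ⇒ h* = (350/187)/10 = 0.1872.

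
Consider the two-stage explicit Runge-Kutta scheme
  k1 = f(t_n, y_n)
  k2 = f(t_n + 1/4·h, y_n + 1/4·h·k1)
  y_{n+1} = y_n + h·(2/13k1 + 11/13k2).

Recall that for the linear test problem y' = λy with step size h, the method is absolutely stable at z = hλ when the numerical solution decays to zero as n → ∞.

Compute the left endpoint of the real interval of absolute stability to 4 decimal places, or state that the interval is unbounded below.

z* = -4.7273.

Test eqn y'=λy, z=hλ:
  k1=λy_n ⇒ h·k1=z·y_n;  k2=λ(1+1/4z)y_n ⇒ h·k2=z(1+1/4z)y_n
  y_{n+1}/y_n = 1 + 2/13z + 11/13z(1+1/4z) = 1 + z + 11/52z²
  ⇒ R(z) = 1 + z + 11/52z².

Find x<0 with |R(x)|<1.
x=-1.67: |R|=0.0800
R=1: x+11/52x²=0 ⇒ x=−52/11=-4.7273; min R=1−1/(4·11/52)=-0.1818>−1
Confirm numerically:
  x=-3.635: |R|=0.16011 <1
  x=-2.950: |R|=0.10909 <1
  x=-2.574: |R|=0.17246 <1
  x=-2.490: |R|=0.17844 <1
  x=-5.188: |R|=1.50563 >1
  x=-4.824: |R|=1.09871 >1
Interval (-4.7273, 0).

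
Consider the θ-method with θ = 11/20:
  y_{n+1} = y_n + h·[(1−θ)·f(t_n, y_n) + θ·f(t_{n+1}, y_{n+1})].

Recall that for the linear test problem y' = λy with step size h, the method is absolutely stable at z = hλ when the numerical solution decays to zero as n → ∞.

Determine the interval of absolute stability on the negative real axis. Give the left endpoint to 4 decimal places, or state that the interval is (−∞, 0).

interval (−∞, 0).

On y'=λy, z=hλ:
  y_{n+1} = y_n + z·[9/20·y_n + 11/20·y_{n+1}] ⇒ (1 − 11/20z)y_{n+1} = (1 + 9/20z)y_n
  so R(z) = (1 + 9/20z)/(1 − 11/20z).

Need |R(x)|<1, x<0.
x=-0.64: |R|=0.5266
x=-2: |R|=0.0476
x=-10: |R|=0.5385
x=-100: |R|=0.7857
θ=11/20≥1/2 ⇒ |1+9/20x|<|1−11/20x| ∀x<0 ⇒ interval (−∞,0).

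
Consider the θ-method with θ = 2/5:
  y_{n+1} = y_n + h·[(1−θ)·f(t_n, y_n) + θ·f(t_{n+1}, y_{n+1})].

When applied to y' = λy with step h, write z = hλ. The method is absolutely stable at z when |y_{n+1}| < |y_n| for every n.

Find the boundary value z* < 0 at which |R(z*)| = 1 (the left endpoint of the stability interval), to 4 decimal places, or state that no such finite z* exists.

left endpoint -10.0000.

Set f=λy, z=hλ:
  y_{n+1} = y_n + z·[3/5·y_n + 2/5·y_{n+1}] ⇒ (1 − 2/5z)y_{n+1} = (1 + 3/5z)y_n
  ⇒ R(z) = (1 + 3/5z)/(1 − 2/5z).

Boundary: |R(x)|=1, x<0.
x=-0.39: |R|=0.6626
R=−1: 1+3/5x = −1+2/5x ⇒ -1/5x=2 ⇒ x=2/(-1/5)=-10.0000
Confirm numerically:
  x=-8.121: |R|=0.91154 <1
  x=-8.103: |R|=0.91054 <1
  x=-7.629: |R|=0.88296 <1
  x=-4.868: |R|=0.65174 <1
  x=-10.587: |R|=1.02243 >1
  x=-10.551: |R|=1.02111 >1
  x=-10.385: |R|=1.01494 >1
Interval (-10.0000, 0).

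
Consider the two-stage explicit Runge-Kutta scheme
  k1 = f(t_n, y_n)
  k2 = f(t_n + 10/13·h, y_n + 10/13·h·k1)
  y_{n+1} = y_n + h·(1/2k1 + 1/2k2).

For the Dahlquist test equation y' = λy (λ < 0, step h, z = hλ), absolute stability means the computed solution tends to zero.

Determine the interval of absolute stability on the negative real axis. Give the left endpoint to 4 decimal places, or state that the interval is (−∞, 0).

(-2.6000, 0).

Test eqn y'=λy, z=hλ:
  k1=λy_n ⇒ h·k1=z·y_n;  k2=λ(1+10/13z)y_n ⇒ h·k2=z(1+10/13z)y_n
  y_{n+1}/y_n = 1 + 1/2z + 1/2z(1+10/13z) = 1 + z + 5/13z²
  Hence R(z) = 1 + z + 5/13z².

Need |R(x)|<1, x<0.
x=-1.44: |R|=0.3575
R=1: x+5/13x²=0 ⇒ x=−13/5=-2.6000; min R=1−1/(4·5/13)=0.3500>−1
Confirm numerically:
  x=-2.186: |R|=0.65192 <1
  x=-1.686: |R|=0.40731 <1
  x=-1.490: |R|=0.36388 <1
  x=-3.099: |R|=1.59477 >1
  x=-2.635: |R|=1.03547 >1
So |R|<1 on (-2.6000, 0).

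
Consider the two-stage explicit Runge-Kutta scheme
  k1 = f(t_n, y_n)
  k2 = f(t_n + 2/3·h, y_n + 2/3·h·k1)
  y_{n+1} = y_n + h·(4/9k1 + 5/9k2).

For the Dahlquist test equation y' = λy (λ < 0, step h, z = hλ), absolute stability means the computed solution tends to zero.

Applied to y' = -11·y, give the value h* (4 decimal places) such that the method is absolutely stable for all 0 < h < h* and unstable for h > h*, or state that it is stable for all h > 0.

(-2.7000,0); λ=-11 ⇒ h* = (27/10)/11 = 0.2455.

Set f=λy, z=hλ:
  k1=λy_n ⇒ h·k1=z·y_n;  k2=λ(1+2/3z)y_n ⇒ h·k2=z(1+2/3z)y_n
  y_{n+1}/y_n = 1 + 4/9z + 5/9z(1+2/3z) = 1 + z + 10/27z²
  R(z) = 1 + z + 10/27z².

Solve |R(x)|<1 on ℝ⁻.
x=-0.64: |R|=0.5117
R=1: x+10/27x²=0 ⇒ x=−27/10=-2.7000; min R=1−1/(4·10/27)=0.3250>−1
Confirm numerically:
  x=-2.556: |R|=0.86368 <1
  x=-1.737: |R|=0.38047 <1
  x=-1.121: |R|=0.34442 <1
  x=-3.129: |R|=1.49716 >1
  x=-2.794: |R|=1.09727 >1
Interval (-2.7000, 0).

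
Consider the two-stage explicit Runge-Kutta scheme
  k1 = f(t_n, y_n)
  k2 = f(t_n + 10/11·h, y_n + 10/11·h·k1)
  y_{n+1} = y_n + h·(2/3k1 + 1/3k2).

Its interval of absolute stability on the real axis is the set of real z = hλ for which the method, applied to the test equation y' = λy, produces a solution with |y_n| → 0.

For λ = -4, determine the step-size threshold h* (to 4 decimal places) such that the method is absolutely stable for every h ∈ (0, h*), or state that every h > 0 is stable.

(-3.3000,0); λ=-4 ⇒ h* = (33/10)/4 = 0.8250.

Test eqn y'=λy, z=hλ:
  k1=λy_n ⇒ h·k1=z·y_n;  k2=λ(1+10/11z)y_n ⇒ h·k2=z(1+10/11z)y_n
  y_{n+1}/y_n = 1 + 2/3z + 1/3z(1+10/11z) = 1 + z + 10/33z²
  so R(z) = 1 + z + 10/33z².

Need |R(x)|<1, x<0.
x=-0.42: |R|=0.6335
R=1: x+10/33x²=0 ⇒ x=−33/10=-3.3000; min R=1−1/(4·10/33)=0.1750>−1
Confirm numerically:
  x=-3.060: |R|=0.77745 <1
  x=-2.738: |R|=0.53371 <1
  x=-2.690: |R|=0.50276 <1
  x=-2.119: |R|=0.24165 <1
  x=-3.678: |R|=1.42130 >1
  x=-3.643: |R|=1.37865 >1
  x=-3.617: |R|=1.34745 >1
So |R|<1 on (-3.3000, 0).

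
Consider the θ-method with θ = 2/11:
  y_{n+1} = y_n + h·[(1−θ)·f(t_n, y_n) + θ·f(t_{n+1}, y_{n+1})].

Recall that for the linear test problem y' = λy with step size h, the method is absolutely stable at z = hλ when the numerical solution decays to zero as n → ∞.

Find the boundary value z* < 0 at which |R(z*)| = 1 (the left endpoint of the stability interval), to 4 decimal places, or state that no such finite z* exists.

left endpoint -3.1429.

Test eqn y'=λy, z=hλ:
  y_{n+1} = y_n + z·[9/11·y_n + 2/11·y_{n+1}] ⇒ (1 − 2/11z)y_{n+1} = (1 + 9/11z)y_n
  Hence R(z) = (1 + 9/11z)/(1 − 2/11z).

Boundary: |R(x)|=1, x<0.
x=-0.37: |R|=0.6533
R=−1: 1+9/11x = −1+2/11x ⇒ -7/11x=2 ⇒ x=2/(-7/11)=-3.1429
Confirm numerically:
  x=-2.994: |R|=0.93866 <1
  x=-2.985: |R|=0.93489 <1
  x=-2.769: |R|=0.84176 <1
  x=-2.411: |R|=0.67621 <1
  x=-3.341: |R|=1.07844 >1
  x=-3.337: |R|=1.07689 >1
  x=-3.186: |R|=1.01738 >1
So |R|<1 on (-3.1429, 0).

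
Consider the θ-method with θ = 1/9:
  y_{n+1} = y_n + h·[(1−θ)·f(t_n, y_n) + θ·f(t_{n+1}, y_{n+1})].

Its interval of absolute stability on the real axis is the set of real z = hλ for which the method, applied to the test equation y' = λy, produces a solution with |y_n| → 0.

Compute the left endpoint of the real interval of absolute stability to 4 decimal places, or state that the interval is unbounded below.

left endpoint -2.5714.

Set f=λy, z=hλ:
  y_{n+1} = y_n + z·[8/9·y_n + 1/9·y_{n+1}] ⇒ (1 − 1/9z)y_{n+1} = (1 + 8/9z)y_n
  Hence R(z) = (1 + 8/9z)/(1 − 1/9z).

Need |R(x)|<1, x<0.
x=-0.9: |R|=0.1818
R=−1: 1+8/9x = −1+1/9x ⇒ -7/9x=2 ⇒ x=2/(-7/9)=-2.5714
Confirm numerically:
  x=-2.324: |R|=0.84705 <1
  x=-2.090: |R|=0.69612 <1
  x=-1.087: |R|=0.03014 <1
  x=-2.960: |R|=1.22742 >1
  x=-2.698: |R|=1.07574 >1
Stable set (-2.5714, 0).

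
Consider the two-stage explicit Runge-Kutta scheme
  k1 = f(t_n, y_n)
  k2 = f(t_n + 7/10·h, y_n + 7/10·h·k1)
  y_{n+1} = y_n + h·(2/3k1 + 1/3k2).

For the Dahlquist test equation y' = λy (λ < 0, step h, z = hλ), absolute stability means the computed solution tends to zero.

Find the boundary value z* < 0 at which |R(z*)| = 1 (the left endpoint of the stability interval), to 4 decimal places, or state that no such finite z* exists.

left endpoint -4.2857.

On y'=λy, z=hλ:
  k1=λy_n ⇒ h·k1=z·y_n;  k2=λ(1+7/10z)y_n ⇒ h·k2=z(1+7/10z)y_n
  y_{n+1}/y_n = 1 + 2/3z + 1/3z(1+7/10z) = 1 + z + 7/30z²
  R(z) = 1 + z + 7/30z².

Boundary: |R(x)|=1, x<0.
x=-1.26: |R|=0.1104
R=1: x+7/30x²=0 ⇒ x=−30/7=-4.2857; min R=1−1/(4·7/30)=-0.0714>−1
Confirm numerically:
  x=-3.848: |R|=0.60699 <1
  x=-2.056: |R|=0.06967 <1
  x=-2.011: |R|=0.06737 <1
  x=-4.398: |R|=1.11523 >1
  x=-4.347: |R|=1.06216 >1
  x=-4.330: |R|=1.04474 >1
So |R|<1 on (-4.2857, 0).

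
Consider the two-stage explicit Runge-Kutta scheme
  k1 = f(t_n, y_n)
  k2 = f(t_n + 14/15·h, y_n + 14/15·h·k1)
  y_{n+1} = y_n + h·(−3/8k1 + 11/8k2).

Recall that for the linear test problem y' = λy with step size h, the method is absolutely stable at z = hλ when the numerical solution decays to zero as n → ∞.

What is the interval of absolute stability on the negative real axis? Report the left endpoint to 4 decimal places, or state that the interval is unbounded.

(-0.7792, 0).

On y'=λy, z=hλ:
  k1=λy_n ⇒ h·k1=z·y_n;  k2=λ(1+14/15z)y_n ⇒ h·k2=z(1+14/15z)y_n
  y_{n+1}/y_n = 1 − 3/8z + 11/8z(1+14/15z) = 1 + z + 77/60z²
  Hence R(z) = 1 + z + 77/60z².

Need |R(x)|<1, x<0.
x=-1.69: |R|=2.9753
R=1: x+77/60x²=0 ⇒ x=−60/77=-0.7792; min R=1−1/(4·77/60)=0.8052>−1
Confirm numerically:
  x=-0.707: |R|=0.93447 <1
  x=-0.443: |R|=0.80885 <1
  x=-0.394: |R|=0.80522 <1
  x=-1.123: |R|=1.49545 >1
  x=-0.819: |R|=1.04181 >1
So |R|<1 on (-0.7792, 0).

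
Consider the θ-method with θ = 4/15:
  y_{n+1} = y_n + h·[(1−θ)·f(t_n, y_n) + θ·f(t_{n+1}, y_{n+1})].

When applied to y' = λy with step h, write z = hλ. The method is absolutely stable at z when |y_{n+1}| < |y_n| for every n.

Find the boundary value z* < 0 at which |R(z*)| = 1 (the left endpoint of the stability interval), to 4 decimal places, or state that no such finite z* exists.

left endpoint -4.2857.

Set f=λy, z=hλ:
  y_{n+1} = y_n + z·[11/15·y_n + 4/15·y_{n+1}] ⇒ (1 − 4/15z)y_{n+1} = (1 + 11/15z)y_n
  Hence R(z) = (1 + 11/15z)/(1 − 4/15z).

Find x<0 with |R(x)|<1.
x=-0.88: |R|=0.2873
R=−1: 1+11/15x = −1+4/15x ⇒ -7/15x=2 ⇒ x=2/(-7/15)=-4.2857
Confirm numerically:
  x=-4.139: |R|=0.96745 <1
  x=-3.962: |R|=0.92654 <1
  x=-2.810: |R|=0.60633 <1
  x=-2.738: |R|=0.58254 <1
  x=-4.759: |R|=1.09734 >1
  x=-4.465: |R|=1.03819 >1
  x=-4.438: |R|=1.03255 >1
Interval (-4.2857, 0).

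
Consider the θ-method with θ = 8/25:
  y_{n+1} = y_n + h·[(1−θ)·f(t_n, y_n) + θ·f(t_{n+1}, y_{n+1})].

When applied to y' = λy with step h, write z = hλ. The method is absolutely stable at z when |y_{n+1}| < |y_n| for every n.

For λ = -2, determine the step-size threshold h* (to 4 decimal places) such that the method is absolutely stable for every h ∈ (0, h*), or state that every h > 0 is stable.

(-5.5556,0); λ=-2 ⇒ h* = (50/9)/2 = 2.7778.

With y'=λy (z=hλ):
  y_{n+1} = y_n + z·[17/25·y_n + 8/25·y_{n+1}] ⇒ (1 − 8/25z)y_{n+1} = (1 + 17/25z)y_n
  Hence R(z) = (1 + 17/25z)/(1 − 8/25z).

Find x<0 with |R(x)|<1.
x=-0.42: |R|=0.6298
R=−1: 1+17/25x = −1+8/25x ⇒ -9/25x=2 ⇒ x=2/(-9/25)=-5.5556
Confirm numerically:
  x=-5.055: |R|=0.93116 <1
  x=-4.079: |R|=0.76942 <1
  x=-3.819: |R|=0.71866 <1
  x=-3.555: |R|=0.66308 <1
  x=-5.905: |R|=1.04354 >1
  x=-5.736: |R|=1.02291 >1
Interval (-5.5556, 0).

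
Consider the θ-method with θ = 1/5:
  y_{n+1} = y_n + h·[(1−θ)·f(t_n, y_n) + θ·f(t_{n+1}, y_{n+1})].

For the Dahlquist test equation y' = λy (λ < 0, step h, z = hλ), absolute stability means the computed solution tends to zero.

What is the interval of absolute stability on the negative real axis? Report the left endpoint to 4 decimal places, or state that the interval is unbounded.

Test eqn y'=λy, z=hλ:
  y_{n+1} = y_n + z·[4/5·y_n + 1/5·y_{n+1}] ⇒ (1 − 1/5z)y_{n+1} = (1 + 4/5z)y_n
  so R(z) = (1 + 4/5z)/(1 − 1/5z).

Boundary: |R(x)|=1, x<0.
x=-1.46: |R|=0.1300
R=−1: 1+4/5x = −1+1/5x ⇒ -3/5x=2 ⇒ x=2/(-3/5)=-3.3333
Confirm numerically:
  x=-3.263: |R|=0.97446 <1
  x=-3.242: |R|=0.96676 <1
  x=-3.065: |R|=0.90019 <1
  x=-2.320: |R|=0.58470 <1
  x=-3.768: |R|=1.14872 >1
  x=-3.664: |R|=1.11450 >1
  x=-3.413: |R|=1.02841 >1
Stable set (-3.3333, 0).

(-3.3333, 0).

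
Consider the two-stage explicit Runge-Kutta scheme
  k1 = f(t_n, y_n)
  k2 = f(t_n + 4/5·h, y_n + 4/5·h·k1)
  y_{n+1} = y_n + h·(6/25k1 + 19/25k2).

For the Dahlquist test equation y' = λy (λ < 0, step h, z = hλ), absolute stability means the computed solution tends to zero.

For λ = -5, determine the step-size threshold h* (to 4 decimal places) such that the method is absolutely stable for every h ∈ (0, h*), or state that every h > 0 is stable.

With y'=λy (z=hλ):
  k1=λy_n ⇒ h·k1=z·y_n;  k2=λ(1+4/5z)y_n ⇒ h·k2=z(1+4/5z)y_n
  y_{n+1}/y_n = 1 + 6/25z + 19/25z(1+4/5z) = 1 + z + 76/125z²
  Hence R(z) = 1 + z + 76/125z².

Find x<0 with |R(x)|<1.
x=-1.51: |R|=0.8763
R=1: x+76/125x²=0 ⇒ x=−125/76=-1.6447; min R=1−1/(4·76/125)=0.5888>−1
Confirm numerically:
  x=-1.600: |R|=0.95648 <1
  x=-0.727: |R|=0.59435 <1
  x=-0.688: |R|=0.59979 <1
  x=-2.180: |R|=1.70946 >1
  x=-1.997: |R|=1.42771 >1
  x=-1.961: |R|=1.37708 >1
Interval (-1.6447, 0).

(-1.6447,0); λ=-5 ⇒ h* = (125/76)/5 = 0.3289.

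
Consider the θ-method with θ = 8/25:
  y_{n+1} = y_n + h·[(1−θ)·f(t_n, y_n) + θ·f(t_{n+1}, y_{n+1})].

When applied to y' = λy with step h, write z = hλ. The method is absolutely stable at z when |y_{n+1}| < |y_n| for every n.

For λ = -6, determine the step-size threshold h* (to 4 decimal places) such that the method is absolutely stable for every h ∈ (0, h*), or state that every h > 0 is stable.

Set f=λy, z=hλ:
  y_{n+1} = y_n + z·[17/25·y_n + 8/25·y_{n+1}] ⇒ (1 − 8/25z)y_{n+1} = (1 + 17/25z)y_n
  Hence R(z) = (1 + 17/25z)/(1 − 8/25z).

Need |R(x)|<1, x<0.
x=-0.49: |R|=0.5764
R=−1: 1+17/25x = −1+8/25x ⇒ -9/25x=2 ⇒ x=2/(-9/25)=-5.5556
Confirm numerically:
  x=-5.475: |R|=0.98946 <1
  x=-5.173: |R|=0.94814 <1
  x=-4.315: |R|=0.81242 <1
  x=-6.068: |R|=1.06271 >1
  x=-5.838: |R|=1.03545 >1
  x=-5.595: |R|=1.00509 >1
So |R|<1 on (-5.5556, 0).

(-5.5556,0); λ=-6 ⇒ h* = (50/9)/6 = 0.9259.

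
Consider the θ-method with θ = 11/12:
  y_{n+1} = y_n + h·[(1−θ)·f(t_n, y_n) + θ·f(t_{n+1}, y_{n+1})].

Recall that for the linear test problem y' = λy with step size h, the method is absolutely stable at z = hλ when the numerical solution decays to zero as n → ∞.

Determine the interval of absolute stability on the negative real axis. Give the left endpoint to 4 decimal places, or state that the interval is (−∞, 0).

On y'=λy, z=hλ:
  y_{n+1} = y_n + z·[1/12·y_n + 11/12·y_{n+1}] ⇒ (1 − 11/12z)y_{n+1} = (1 + 1/12z)y_n
  R(z) = (1 + 1/12z)/(1 − 11/12z).

Solve |R(x)|<1 on ℝ⁻.
x=-1.44: |R|=0.3793
x=-2: |R|=0.2941
x=-10: |R|=0.0164
x=-100: |R|=0.0791
θ=11/12≥1/2 ⇒ |1+1/12x|<|1−11/12x| ∀x<0 ⇒ stable on all of ℝ⁻.

interval (−∞, 0).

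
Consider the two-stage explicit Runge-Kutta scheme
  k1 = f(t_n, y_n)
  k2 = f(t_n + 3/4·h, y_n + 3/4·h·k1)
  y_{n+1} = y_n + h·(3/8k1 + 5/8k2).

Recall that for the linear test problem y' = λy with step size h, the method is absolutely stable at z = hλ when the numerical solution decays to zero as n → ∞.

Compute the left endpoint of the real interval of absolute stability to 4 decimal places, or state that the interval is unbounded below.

On y'=λy, z=hλ:
  k1=λy_n ⇒ h·k1=z·y_n;  k2=λ(1+3/4z)y_n ⇒ h·k2=z(1+3/4z)y_n
  y_{n+1}/y_n = 1 + 3/8z + 5/8z(1+3/4z) = 1 + z + 15/32z²
  ⇒ R(z) = 1 + z + 15/32z².

Find x<0 with |R(x)|<1.
x=-1.77: |R|=0.6985
R=1: x+15/32x²=0 ⇒ x=−32/15=-2.1333; min R=1−1/(4·15/32)=0.4667>−1
Confirm numerically:
  x=-1.740: |R|=0.67919 <1
  x=-1.443: |R|=0.53305 <1
  x=-1.357: |R|=0.50618 <1
  x=-2.321: |R|=1.20418 >1
  x=-2.307: |R|=1.18780 >1
Interval (-2.1333, 0).

left endpoint -2.1333.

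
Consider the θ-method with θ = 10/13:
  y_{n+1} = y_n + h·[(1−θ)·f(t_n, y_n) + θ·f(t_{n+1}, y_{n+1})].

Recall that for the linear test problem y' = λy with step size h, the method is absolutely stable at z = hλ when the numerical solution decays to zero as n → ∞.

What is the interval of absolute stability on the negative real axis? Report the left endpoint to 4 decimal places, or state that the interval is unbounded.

With y'=λy (z=hλ):
  y_{n+1} = y_n + z·[3/13·y_n + 10/13·y_{n+1}] ⇒ (1 − 10/13z)y_{n+1} = (1 + 3/13z)y_n
  Hence R(z) = (1 + 3/13z)/(1 − 10/13z).

Boundary: |R(x)|=1, x<0.
x=-1.14: |R|=0.3926
x=-2: |R|=0.2121
x=-10: |R|=0.1504
x=-100: |R|=0.2833
θ=10/13≥1/2 ⇒ |1+3/13x|<|1−10/13x| ∀x<0 ⇒ stable on all of ℝ⁻.

unbounded; (−∞, 0).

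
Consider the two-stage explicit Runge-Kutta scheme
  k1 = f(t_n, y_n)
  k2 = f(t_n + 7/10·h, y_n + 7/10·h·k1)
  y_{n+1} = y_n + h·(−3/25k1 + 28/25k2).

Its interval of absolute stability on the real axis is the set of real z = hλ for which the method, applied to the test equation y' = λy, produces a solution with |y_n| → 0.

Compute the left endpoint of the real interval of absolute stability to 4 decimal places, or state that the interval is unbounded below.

z* = -1.2755.

Test eqn y'=λy, z=hλ:
  k1=λy_n ⇒ h·k1=z·y_n;  k2=λ(1+7/10z)y_n ⇒ h·k2=z(1+7/10z)y_n
  y_{n+1}/y_n = 1 − 3/25z + 28/25z(1+7/10z) = 1 + z + 98/125z²
  ⇒ R(z) = 1 + z + 98/125z².

Boundary: |R(x)|=1, x<0.
x=-1.39: |R|=1.1248
R=1: x+98/125x²=0 ⇒ x=−125/98=-1.2755; min R=1−1/(4·98/125)=0.6811>−1
Confirm numerically:
  x=-0.856: |R|=0.71847 <1
  x=-0.708: |R|=0.68499 <1
  x=-0.637: |R|=0.68112 <1
  x=-0.543: |R|=0.68816 <1
  x=-1.564: |R|=1.35374 >1
  x=-1.514: |R|=1.28308 >1
  x=-1.414: |R|=1.15353 >1
Interval (-1.2755, 0).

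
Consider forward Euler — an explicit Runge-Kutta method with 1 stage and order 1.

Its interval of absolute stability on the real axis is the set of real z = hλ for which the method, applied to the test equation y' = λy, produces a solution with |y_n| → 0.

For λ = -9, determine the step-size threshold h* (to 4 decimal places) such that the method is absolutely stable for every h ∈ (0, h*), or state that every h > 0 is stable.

Test eqn y'=λy, z=hλ:
  order 1, 1-stage ⇒ R(z)=1+z
  (e.g. R(-0.61)=0.39000, |R|=0.39000)

Boundary: |R(x)|=1, x<0.
x=-0.61: |R|=0.3900
|R(-1.92)|=0.9200 |R(-1.08)|=0.0800 |R(-0.86)|=0.1400
Bisect:
  x_lo=-2.4395 |R|=1.4395  x_hi=-0.2382 |R|=0.7618
  mid=-1.33885 |R|=0.33885 →hi
  mid=-1.88920 |R|=0.88920 →hi
  mid=-2.16437 |R|=1.16437 →lo
  mid=-2.02679 |R|=1.02679 →lo
  mid=-1.95799 |R|=0.95799 →hi
  mid=-1.99239 |R|=0.99239 →hi
  mid=-2.00959 |R|=1.00959 →lo
  ...
  [-2.00005,-1.99992] ⇒ x*=-2.0000
Interval (-2.0000, 0).

(-2.0000,0); λ=-9 ⇒ h* = 0.2222.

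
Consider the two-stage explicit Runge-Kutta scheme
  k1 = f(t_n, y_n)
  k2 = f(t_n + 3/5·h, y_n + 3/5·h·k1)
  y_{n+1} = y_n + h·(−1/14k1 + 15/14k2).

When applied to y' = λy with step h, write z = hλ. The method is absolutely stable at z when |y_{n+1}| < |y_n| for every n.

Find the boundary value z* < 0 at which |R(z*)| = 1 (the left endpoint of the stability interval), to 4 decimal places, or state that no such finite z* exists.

On y'=λy, z=hλ:
  k1=λy_n ⇒ h·k1=z·y_n;  k2=λ(1+3/5z)y_n ⇒ h·k2=z(1+3/5z)y_n
  y_{n+1}/y_n = 1 − 1/14z + 15/14z(1+3/5z) = 1 + z + 9/14z²
  R(z) = 1 + z + 9/14z².

Need |R(x)|<1, x<0.
x=-0.41: |R|=0.6981
R=1: x+9/14x²=0 ⇒ x=−14/9=-1.5556; min R=1−1/(4·9/14)=0.6111>−1
Confirm numerically:
  x=-1.153: |R|=0.70162 <1
  x=-1.043: |R|=0.65633 <1
  x=-1.026: |R|=0.65072 <1
  x=-1.022: |R|=0.64945 <1
  x=-1.718: |R|=1.17941 >1
  x=-1.707: |R|=1.16619 >1
Interval (-1.5556, 0).

z* = -1.5556.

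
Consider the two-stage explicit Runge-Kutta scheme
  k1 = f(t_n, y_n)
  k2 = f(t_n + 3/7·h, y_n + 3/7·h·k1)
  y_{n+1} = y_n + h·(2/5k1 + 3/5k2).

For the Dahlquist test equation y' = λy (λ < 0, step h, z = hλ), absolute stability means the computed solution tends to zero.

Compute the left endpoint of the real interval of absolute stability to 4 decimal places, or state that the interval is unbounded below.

Set f=λy, z=hλ:
  k1=λy_n ⇒ h·k1=z·y_n;  k2=λ(1+3/7z)y_n ⇒ h·k2=z(1+3/7z)y_n
  y_{n+1}/y_n = 1 + 2/5z + 3/5z(1+3/7z) = 1 + z + 9/35z²
  Hence R(z) = 1 + z + 9/35z².

Find x<0 with |R(x)|<1.
x=-1.06: |R|=0.2289
R=1: x+9/35x²=0 ⇒ x=−35/9=-3.8889; min R=1−1/(4·9/35)=0.0278>−1
Confirm numerically:
  x=-3.320: |R|=0.51433 <1
  x=-2.167: |R|=0.04051 <1
  x=-1.973: |R|=0.02799 <1
  x=-4.417: |R|=1.59983 >1
  x=-4.292: |R|=1.44490 >1
  x=-3.932: |R|=1.04359 >1
So |R|<1 on (-3.8889, 0).

left endpoint -3.8889.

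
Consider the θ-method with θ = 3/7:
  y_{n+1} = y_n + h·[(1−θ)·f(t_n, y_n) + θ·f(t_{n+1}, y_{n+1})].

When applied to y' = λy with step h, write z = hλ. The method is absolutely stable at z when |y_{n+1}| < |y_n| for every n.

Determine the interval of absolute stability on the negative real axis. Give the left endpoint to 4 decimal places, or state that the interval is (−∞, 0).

Set f=λy, z=hλ:
  y_{n+1} = y_n + z·[4/7·y_n + 3/7·y_{n+1}] ⇒ (1 − 3/7z)y_{n+1} = (1 + 4/7z)y_n
  so R(z) = (1 + 4/7z)/(1 − 3/7z).

Boundary: |R(x)|=1, x<0.
x=-0.97: |R|=0.3148
R=−1: 1+4/7x = −1+3/7x ⇒ -1/7x=2 ⇒ x=2/(-1/7)=-14.0000
Confirm numerically:
  x=-10.852: |R|=0.92042 <1
  x=-9.740: |R|=0.88239 <1
  x=-8.901: |R|=0.84871 <1
  x=-7.304: |R|=0.76840 <1
  x=-14.374: |R|=1.00746 >1
  x=-14.188: |R|=1.00379 >1
  x=-14.093: |R|=1.00189 >1
Interval (-14.0000, 0).

(-14.0000, 0).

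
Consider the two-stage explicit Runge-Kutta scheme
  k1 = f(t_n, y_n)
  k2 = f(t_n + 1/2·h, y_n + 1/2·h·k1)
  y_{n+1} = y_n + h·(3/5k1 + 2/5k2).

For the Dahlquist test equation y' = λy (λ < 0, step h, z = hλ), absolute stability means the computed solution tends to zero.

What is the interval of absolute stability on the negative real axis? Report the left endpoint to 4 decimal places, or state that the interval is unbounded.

z∈(-5.0000,0).

Set f=λy, z=hλ:
  k1=λy_n ⇒ h·k1=z·y_n;  k2=λ(1+1/2z)y_n ⇒ h·k2=z(1+1/2z)y_n
  y_{n+1}/y_n = 1 + 3/5z + 2/5z(1+1/2z) = 1 + z + 1/5z²
  so R(z) = 1 + z + 1/5z².

Find x<0 with |R(x)|<1.
x=-1.57: |R|=0.0770
R=1: x+1/5x²=0 ⇒ x=−5=-5.0000; min R=1−1/(4·1/5)=-0.2500>−1
Confirm numerically:
  x=-3.416: |R|=0.08219 <1
  x=-3.034: |R|=0.19297 <1
  x=-2.370: |R|=0.24662 <1
  x=-5.424: |R|=1.45996 >1
  x=-5.331: |R|=1.35291 >1
  x=-5.166: |R|=1.17151 >1
Interval (-5.0000, 0).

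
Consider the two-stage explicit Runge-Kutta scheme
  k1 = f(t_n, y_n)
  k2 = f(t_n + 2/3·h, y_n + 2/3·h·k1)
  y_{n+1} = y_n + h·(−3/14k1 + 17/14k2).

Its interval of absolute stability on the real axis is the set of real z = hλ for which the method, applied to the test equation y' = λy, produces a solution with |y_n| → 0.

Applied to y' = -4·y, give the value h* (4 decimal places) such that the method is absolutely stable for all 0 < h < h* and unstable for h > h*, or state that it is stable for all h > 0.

On y'=λy, z=hλ:
  k1=λy_n ⇒ h·k1=z·y_n;  k2=λ(1+2/3z)y_n ⇒ h·k2=z(1+2/3z)y_n
  y_{n+1}/y_n = 1 − 3/14z + 17/14z(1+2/3z) = 1 + z + 17/21z²
  R(z) = 1 + z + 17/21z².

Find x<0 with |R(x)|<1.
x=-0.82: |R|=0.7243
R=1: x+17/21x²=0 ⇒ x=−21/17=-1.2353; min R=1−1/(4·17/21)=0.6912>−1
Confirm numerically:
  x=-0.721: |R|=0.69982 <1
  x=-0.531: |R|=0.69725 <1
  x=-0.511: |R|=0.70038 <1
  x=-1.639: |R|=1.53564 >1
  x=-1.513: |R|=1.34014 >1
  x=-1.304: |R|=1.07253 >1
Stable set (-1.2353, 0).

(-1.2353,0); λ=-4 ⇒ h* = (21/17)/4 = 0.3088.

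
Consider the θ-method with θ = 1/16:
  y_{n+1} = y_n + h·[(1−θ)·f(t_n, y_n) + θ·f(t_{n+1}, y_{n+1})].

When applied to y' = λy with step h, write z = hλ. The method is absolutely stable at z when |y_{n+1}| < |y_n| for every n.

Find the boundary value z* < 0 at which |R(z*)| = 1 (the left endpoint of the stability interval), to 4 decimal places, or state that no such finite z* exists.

Set f=λy, z=hλ:
  y_{n+1} = y_n + z·[15/16·y_n + 1/16·y_{n+1}] ⇒ (1 − 1/16z)y_{n+1} = (1 + 15/16z)y_n
  Hence R(z) = (1 + 15/16z)/(1 − 1/16z).

Find x<0 with |R(x)|<1.
x=-1.32: |R|=0.2194
R=−1: 1+15/16x = −1+1/16x ⇒ -7/8x=2 ⇒ x=2/(-7/8)=-2.2857
Confirm numerically:
  x=-1.959: |R|=0.74531 <1
  x=-1.844: |R|=0.65344 <1
  x=-1.584: |R|=0.44131 <1
  x=-2.788: |R|=1.37428 >1
  x=-2.758: |R|=1.35249 >1
Stable set (-2.2857, 0).

left endpoint -2.2857.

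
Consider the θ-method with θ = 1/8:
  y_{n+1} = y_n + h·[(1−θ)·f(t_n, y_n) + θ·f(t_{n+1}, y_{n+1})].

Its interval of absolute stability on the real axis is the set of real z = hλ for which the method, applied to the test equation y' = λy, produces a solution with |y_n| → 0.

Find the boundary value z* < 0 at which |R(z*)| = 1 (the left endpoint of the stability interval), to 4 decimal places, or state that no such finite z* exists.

On y'=λy, z=hλ:
  y_{n+1} = y_n + z·[7/8·y_n + 1/8·y_{n+1}] ⇒ (1 − 1/8z)y_{n+1} = (1 + 7/8z)y_n
  so R(z) = (1 + 7/8z)/(1 − 1/8z).

Find x<0 with |R(x)|<1.
x=-0.58: |R|=0.4592
R=−1: 1+7/8x = −1+1/8x ⇒ -3/4x=2 ⇒ x=2/(-3/4)=-2.6667
Confirm numerically:
  x=-2.554: |R|=0.93595 <1
  x=-2.136: |R|=0.68587 <1
  x=-1.330: |R|=0.14041 <1
  x=-2.844: |R|=1.09812 >1
  x=-2.717: |R|=1.02818 >1
So |R|<1 on (-2.6667, 0).

left endpoint -2.6667.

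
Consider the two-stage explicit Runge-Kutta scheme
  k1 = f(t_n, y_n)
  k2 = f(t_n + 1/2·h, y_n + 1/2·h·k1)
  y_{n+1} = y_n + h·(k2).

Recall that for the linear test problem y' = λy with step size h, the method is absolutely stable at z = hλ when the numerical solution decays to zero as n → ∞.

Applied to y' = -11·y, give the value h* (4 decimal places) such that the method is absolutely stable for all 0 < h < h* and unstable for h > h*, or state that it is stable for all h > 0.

(-2.0000,0); λ=-11 ⇒ h* = (2)/11 = 0.1818.

On y'=λy, z=hλ:
  k1=λy_n ⇒ h·k1=z·y_n;  k2=λ(1+1/2z)y_n ⇒ h·k2=z(1+1/2z)y_n
  y_{n+1}/y_n = 1 + z(1+1/2z) = 1 + z + 1/2z²
  so R(z) = 1 + z + 1/2z².

Boundary: |R(x)|=1, x<0.
x=-1.02: |R|=0.5002
R=1: x+1/2x²=0 ⇒ x=−2=-2.0000; min R=1−1/(4·1/2)=0.5000>−1
Confirm numerically:
  x=-1.628: |R|=0.69719 <1
  x=-1.025: |R|=0.50031 <1
  x=-0.808: |R|=0.51843 <1
  x=-2.443: |R|=1.54112 >1
  x=-2.335: |R|=1.39111 >1
  x=-2.233: |R|=1.26014 >1
Stable set (-2.0000, 0).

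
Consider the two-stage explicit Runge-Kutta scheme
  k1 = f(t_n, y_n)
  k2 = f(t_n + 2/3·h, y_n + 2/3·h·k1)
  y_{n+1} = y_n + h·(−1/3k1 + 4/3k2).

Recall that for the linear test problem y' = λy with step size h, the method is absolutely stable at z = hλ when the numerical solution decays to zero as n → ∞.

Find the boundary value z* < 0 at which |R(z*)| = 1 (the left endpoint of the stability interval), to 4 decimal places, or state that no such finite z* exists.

left endpoint -1.1250.

With y'=λy (z=hλ):
  k1=λy_n ⇒ h·k1=z·y_n;  k2=λ(1+2/3z)y_n ⇒ h·k2=z(1+2/3z)y_n
  y_{n+1}/y_n = 1 − 1/3z + 4/3z(1+2/3z) = 1 + z + 8/9z²
  so R(z) = 1 + z + 8/9z².

Find x<0 with |R(x)|<1.
x=-0.59: |R|=0.7194
R=1: x+8/9x²=0 ⇒ x=−9/8=-1.1250; min R=1−1/(4·8/9)=0.7188>−1
Confirm numerically:
  x=-0.955: |R|=0.85569 <1
  x=-0.804: |R|=0.77059 <1
  x=-0.553: |R|=0.71883 <1
  x=-1.706: |R|=1.88105 >1
  x=-1.694: |R|=1.85679 >1
Stable set (-1.1250, 0).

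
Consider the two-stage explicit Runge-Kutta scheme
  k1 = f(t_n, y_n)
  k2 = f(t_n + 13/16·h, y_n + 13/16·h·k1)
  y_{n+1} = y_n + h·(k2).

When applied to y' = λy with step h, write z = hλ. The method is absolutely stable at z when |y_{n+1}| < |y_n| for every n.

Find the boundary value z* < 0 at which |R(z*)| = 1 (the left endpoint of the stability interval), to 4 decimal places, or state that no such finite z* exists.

left endpoint -1.2308.

Set f=λy, z=hλ:
  k1=λy_n ⇒ h·k1=z·y_n;  k2=λ(1+13/16z)y_n ⇒ h·k2=z(1+13/16z)y_n
  y_{n+1}/y_n = 1 + z(1+13/16z) = 1 + z + 13/16z²
  R(z) = 1 + z + 13/16z².

Solve |R(x)|<1 on ℝ⁻.
x=-1.4: |R|=1.1925
R=1: x+13/16x²=0 ⇒ x=−16/13=-1.2308; min R=1−1/(4·13/16)=0.6923>−1
Confirm numerically:
  x=-0.845: |R|=0.73515 <1
  x=-0.727: |R|=0.70243 <1
  x=-0.704: |R|=0.69869 <1
  x=-1.815: |R|=1.86156 >1
  x=-1.457: |R|=1.26781 >1
Stable set (-1.2308, 0).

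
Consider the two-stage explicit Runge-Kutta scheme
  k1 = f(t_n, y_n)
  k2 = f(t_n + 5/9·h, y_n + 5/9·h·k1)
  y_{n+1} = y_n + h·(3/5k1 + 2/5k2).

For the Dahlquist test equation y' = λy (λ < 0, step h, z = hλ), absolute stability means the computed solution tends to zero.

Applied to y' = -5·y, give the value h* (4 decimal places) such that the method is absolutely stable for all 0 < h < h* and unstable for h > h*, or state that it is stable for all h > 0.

(-4.5000,0); λ=-5 ⇒ h* = (9/2)/5 = 0.9000.

Test eqn y'=λy, z=hλ:
  k1=λy_n ⇒ h·k1=z·y_n;  k2=λ(1+5/9z)y_n ⇒ h·k2=z(1+5/9z)y_n
  y_{n+1}/y_n = 1 + 3/5z + 2/5z(1+5/9z) = 1 + z + 2/9z²
  Hence R(z) = 1 + z + 2/9z².

Solve |R(x)|<1 on ℝ⁻.
x=-0.42: |R|=0.6192
R=1: x+2/9x²=0 ⇒ x=−9/2=-4.5000; min R=1−1/(4·2/9)=-0.1250>−1
Confirm numerically:
  x=-4.074: |R|=0.61433 <1
  x=-3.558: |R|=0.25519 <1
  x=-3.351: |R|=0.14438 <1
  x=-1.885: |R|=0.09539 <1
  x=-4.830: |R|=1.35420 >1
  x=-4.566: |R|=1.06697 >1
  x=-4.553: |R|=1.05362 >1
Interval (-4.5000, 0).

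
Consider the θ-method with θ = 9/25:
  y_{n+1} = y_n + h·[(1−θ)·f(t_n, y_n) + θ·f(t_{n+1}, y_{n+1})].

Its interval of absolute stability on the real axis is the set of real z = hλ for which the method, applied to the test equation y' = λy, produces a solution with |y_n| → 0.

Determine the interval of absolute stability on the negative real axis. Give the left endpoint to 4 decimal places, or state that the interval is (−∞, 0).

Test eqn y'=λy, z=hλ:
  y_{n+1} = y_n + z·[16/25·y_n + 9/25·y_{n+1}] ⇒ (1 − 9/25z)y_{n+1} = (1 + 16/25z)y_n
  ⇒ R(z) = (1 + 16/25z)/(1 − 9/25z).

Solve |R(x)|<1 on ℝ⁻.
x=-0.68: |R|=0.4537
R=−1: 1+16/25x = −1+9/25x ⇒ -7/25x=2 ⇒ x=2/(-7/25)=-7.1429
Confirm numerically:
  x=-5.326: |R|=0.82562 <1
  x=-3.268: |R|=0.50151 <1
  x=-3.082: |R|=0.46100 <1
  x=-7.439: |R|=1.02254 >1
  x=-7.423: |R|=1.02136 >1
So |R|<1 on (-7.1429, 0).

(-7.1429, 0).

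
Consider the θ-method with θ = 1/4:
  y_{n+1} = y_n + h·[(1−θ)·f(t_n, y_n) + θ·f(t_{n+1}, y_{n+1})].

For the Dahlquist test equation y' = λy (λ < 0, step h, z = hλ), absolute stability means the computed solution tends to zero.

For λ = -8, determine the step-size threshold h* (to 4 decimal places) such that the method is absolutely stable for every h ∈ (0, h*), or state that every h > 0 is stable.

With y'=λy (z=hλ):
  y_{n+1} = y_n + z·[3/4·y_n + 1/4·y_{n+1}] ⇒ (1 − 1/4z)y_{n+1} = (1 + 3/4z)y_n
  R(z) = (1 + 3/4z)/(1 − 1/4z).

Find x<0 with |R(x)|<1.
x=-0.36: |R|=0.6697
R=−1: 1+3/4x = −1+1/4x ⇒ -1/2x=2 ⇒ x=2/(-1/2)=-4.0000
Confirm numerically:
  x=-3.945: |R|=0.98615 <1
  x=-3.712: |R|=0.92531 <1
  x=-3.444: |R|=0.85062 <1
  x=-2.150: |R|=0.39837 <1
  x=-4.244: |R|=1.05919 >1
  x=-4.222: |R|=1.05400 >1
So |R|<1 on (-4.0000, 0).

(-4.0000,0); λ=-8 ⇒ h* = (4)/8 = 0.5000.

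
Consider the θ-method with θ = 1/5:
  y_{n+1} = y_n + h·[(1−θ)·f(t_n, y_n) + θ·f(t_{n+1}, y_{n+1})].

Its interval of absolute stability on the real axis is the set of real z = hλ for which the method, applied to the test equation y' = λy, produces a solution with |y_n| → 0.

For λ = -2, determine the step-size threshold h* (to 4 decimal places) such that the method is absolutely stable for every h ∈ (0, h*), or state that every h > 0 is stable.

(-3.3333,0); λ=-2 ⇒ h* = (10/3)/2 = 1.6667.

On y'=λy, z=hλ:
  y_{n+1} = y_n + z·[4/5·y_n + 1/5·y_{n+1}] ⇒ (1 − 1/5z)y_{n+1} = (1 + 4/5z)y_n
  Hence R(z) = (1 + 4/5z)/(1 − 1/5z).

Solve |R(x)|<1 on ℝ⁻.
x=-1.07: |R|=0.1186
R=−1: 1+4/5x = −1+1/5x ⇒ -3/5x=2 ⇒ x=2/(-3/5)=-3.3333
Confirm numerically:
  x=-2.512: |R|=0.67199 <1
  x=-2.389: |R|=0.61659 <1
  x=-2.288: |R|=0.56970 <1
  x=-1.505: |R|=0.15680 <1
  x=-3.875: |R|=1.18310 >1
  x=-3.708: |R|=1.12908 >1
  x=-3.581: |R|=1.08659 >1
Interval (-3.3333, 0).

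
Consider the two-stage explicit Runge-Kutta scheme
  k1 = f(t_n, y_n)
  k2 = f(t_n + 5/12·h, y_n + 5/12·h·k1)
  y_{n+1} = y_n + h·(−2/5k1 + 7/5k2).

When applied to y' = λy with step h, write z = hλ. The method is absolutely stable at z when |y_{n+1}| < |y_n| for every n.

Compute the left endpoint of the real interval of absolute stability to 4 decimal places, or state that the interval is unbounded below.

left endpoint -1.7143.

Set f=λy, z=hλ:
  k1=λy_n ⇒ h·k1=z·y_n;  k2=λ(1+5/12z)y_n ⇒ h·k2=z(1+5/12z)y_n
  y_{n+1}/y_n = 1 − 2/5z + 7/5z(1+5/12z) = 1 + z + 7/12z²
  R(z) = 1 + z + 7/12z².

Need |R(x)|<1, x<0.
x=-1.2: |R|=0.6400
R=1: x+7/12x²=0 ⇒ x=−12/7=-1.7143; min R=1−1/(4·7/12)=0.5714>−1
Confirm numerically:
  x=-1.657: |R|=0.94463 <1
  x=-1.267: |R|=0.66942 <1
  x=-0.893: |R|=0.57218 <1
  x=-2.228: |R|=1.66766 >1
  x=-2.208: |R|=1.63590 >1
  x=-2.001: |R|=1.33467 >1
Interval (-1.7143, 0).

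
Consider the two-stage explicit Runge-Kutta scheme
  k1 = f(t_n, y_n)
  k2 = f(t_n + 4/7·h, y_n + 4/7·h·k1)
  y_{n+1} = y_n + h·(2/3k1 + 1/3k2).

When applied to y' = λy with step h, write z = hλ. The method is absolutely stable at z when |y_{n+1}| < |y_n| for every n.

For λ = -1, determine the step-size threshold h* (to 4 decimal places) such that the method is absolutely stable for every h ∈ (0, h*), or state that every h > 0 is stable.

With y'=λy (z=hλ):
  k1=λy_n ⇒ h·k1=z·y_n;  k2=λ(1+4/7z)y_n ⇒ h·k2=z(1+4/7z)y_n
  y_{n+1}/y_n = 1 + 2/3z + 1/3z(1+4/7z) = 1 + z + 4/21z²
  R(z) = 1 + z + 4/21z².

Find x<0 with |R(x)|<1.
x=-1.36: |R|=0.0077
R=1: x+4/21x²=0 ⇒ x=−21/4=-5.2500; min R=1−1/(4·4/21)=-0.3125>−1
Confirm numerically:
  x=-4.350: |R|=0.25429 <1
  x=-3.520: |R|=0.15992 <1
  x=-2.132: |R|=0.26620 <1
  x=-5.647: |R|=1.42702 >1
  x=-5.432: |R|=1.18831 >1
  x=-5.415: |R|=1.17019 >1
So |R|<1 on (-5.2500, 0).

(-5.2500,0); λ=-1 ⇒ h* = (21/4)/1 = 5.2500.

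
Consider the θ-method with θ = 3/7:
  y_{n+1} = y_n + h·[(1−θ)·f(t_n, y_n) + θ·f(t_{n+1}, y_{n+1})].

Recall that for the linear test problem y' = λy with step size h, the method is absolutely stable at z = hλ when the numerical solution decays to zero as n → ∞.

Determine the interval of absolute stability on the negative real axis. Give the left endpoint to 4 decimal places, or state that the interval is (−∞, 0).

(-14.0000, 0).

With y'=λy (z=hλ):
  y_{n+1} = y_n + z·[4/7·y_n + 3/7·y_{n+1}] ⇒ (1 − 3/7z)y_{n+1} = (1 + 4/7z)y_n
  R(z) = (1 + 4/7z)/(1 − 3/7z).

Solve |R(x)|<1 on ℝ⁻.
x=-0.73: |R|=0.4440
R=−1: 1+4/7x = −1+3/7x ⇒ -1/7x=2 ⇒ x=2/(-1/7)=-14.0000
Confirm numerically:
  x=-12.165: |R|=0.95781 <1
  x=-11.404: |R|=0.93701 <1
  x=-9.750: |R|=0.88276 <1
  x=-6.097: |R|=0.68752 <1
  x=-14.528: |R|=1.01044 >1
  x=-14.091: |R|=1.00185 >1
Stable set (-14.0000, 0).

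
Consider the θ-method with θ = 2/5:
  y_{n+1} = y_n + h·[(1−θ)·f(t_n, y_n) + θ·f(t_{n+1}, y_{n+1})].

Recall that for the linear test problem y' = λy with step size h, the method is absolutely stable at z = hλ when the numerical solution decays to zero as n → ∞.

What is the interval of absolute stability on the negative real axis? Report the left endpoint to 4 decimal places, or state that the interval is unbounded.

With y'=λy (z=hλ):
  y_{n+1} = y_n + z·[3/5·y_n + 2/5·y_{n+1}] ⇒ (1 − 2/5z)y_{n+1} = (1 + 3/5z)y_n
  ⇒ R(z) = (1 + 3/5z)/(1 − 2/5z).

Find x<0 with |R(x)|<1.
x=-1.36: |R|=0.1192
R=−1: 1+3/5x = −1+2/5x ⇒ -1/5x=2 ⇒ x=2/(-1/5)=-10.0000
Confirm numerically:
  x=-7.728: |R|=0.88893 <1
  x=-5.535: |R|=0.72215 <1
  x=-4.269: |R|=0.57667 <1
  x=-10.551: |R|=1.02111 >1
  x=-10.191: |R|=1.00753 >1
So |R|<1 on (-10.0000, 0).

z∈(-10.0000,0).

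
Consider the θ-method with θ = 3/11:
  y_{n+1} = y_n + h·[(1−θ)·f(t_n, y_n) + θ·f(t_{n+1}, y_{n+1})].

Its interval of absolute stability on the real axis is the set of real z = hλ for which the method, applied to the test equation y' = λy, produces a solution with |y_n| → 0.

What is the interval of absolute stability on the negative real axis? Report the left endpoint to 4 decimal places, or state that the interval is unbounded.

Set f=λy, z=hλ:
  y_{n+1} = y_n + z·[8/11·y_n + 3/11·y_{n+1}] ⇒ (1 − 3/11z)y_{n+1} = (1 + 8/11z)y_n
  so R(z) = (1 + 8/11z)/(1 − 3/11z).

Solve |R(x)|<1 on ℝ⁻.
x=-1.46: |R|=0.0442
R=−1: 1+8/11x = −1+3/11x ⇒ -5/11x=2 ⇒ x=2/(-5/11)=-4.4000
Confirm numerically:
  x=-3.991: |R|=0.91098 <1
  x=-3.468: |R|=0.78228 <1
  x=-2.948: |R|=0.63415 <1
  x=-1.967: |R|=0.28022 <1
  x=-4.771: |R|=1.07328 >1
  x=-4.658: |R|=1.05165 >1
  x=-4.536: |R|=1.02763 >1
So |R|<1 on (-4.4000, 0).

(-4.4000, 0).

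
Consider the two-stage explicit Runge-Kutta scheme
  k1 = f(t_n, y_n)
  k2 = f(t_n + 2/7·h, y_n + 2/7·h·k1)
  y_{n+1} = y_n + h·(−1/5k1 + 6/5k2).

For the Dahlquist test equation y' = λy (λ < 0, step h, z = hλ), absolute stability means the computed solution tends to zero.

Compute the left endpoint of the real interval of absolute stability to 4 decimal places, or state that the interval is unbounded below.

left endpoint -2.9167.

On y'=λy, z=hλ:
  k1=λy_n ⇒ h·k1=z·y_n;  k2=λ(1+2/7z)y_n ⇒ h·k2=z(1+2/7z)y_n
  y_{n+1}/y_n = 1 − 1/5z + 6/5z(1+2/7z) = 1 + z + 12/35z²
  ⇒ R(z) = 1 + z + 12/35z².

Find x<0 with |R(x)|<1.
x=-1.08: |R|=0.3199
R=1: x+12/35x²=0 ⇒ x=−35/12=-2.9167; min R=1−1/(4·12/35)=0.2708>−1
Confirm numerically:
  x=-1.954: |R|=0.35507 <1
  x=-1.808: |R|=0.31275 <1
  x=-1.778: |R|=0.30587 <1
  x=-1.490: |R|=0.27118 <1
  x=-3.126: |R|=1.22436 >1
  x=-2.951: |R|=1.03474 >1
So |R|<1 on (-2.9167, 0).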